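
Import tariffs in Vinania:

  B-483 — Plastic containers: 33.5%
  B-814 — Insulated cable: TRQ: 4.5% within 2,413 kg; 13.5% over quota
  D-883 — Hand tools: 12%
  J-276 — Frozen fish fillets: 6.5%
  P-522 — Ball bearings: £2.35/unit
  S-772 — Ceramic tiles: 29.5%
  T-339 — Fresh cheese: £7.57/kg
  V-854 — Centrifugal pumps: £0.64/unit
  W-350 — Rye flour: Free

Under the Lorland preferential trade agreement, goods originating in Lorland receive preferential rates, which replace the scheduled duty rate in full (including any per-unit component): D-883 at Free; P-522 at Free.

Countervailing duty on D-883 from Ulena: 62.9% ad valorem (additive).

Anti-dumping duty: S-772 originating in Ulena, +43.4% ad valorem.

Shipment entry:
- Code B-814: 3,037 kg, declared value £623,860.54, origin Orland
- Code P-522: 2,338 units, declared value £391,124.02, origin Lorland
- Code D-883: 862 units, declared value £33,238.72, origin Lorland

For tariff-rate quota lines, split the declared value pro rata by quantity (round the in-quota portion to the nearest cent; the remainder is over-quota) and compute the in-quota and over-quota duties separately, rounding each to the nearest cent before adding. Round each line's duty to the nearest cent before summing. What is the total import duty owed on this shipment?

Line 1 (B-814, Orland, 3,037 kg, £623,860.54):
Code B-814 is under a tariff-rate quota (threshold 2,413 kg). In-quota: 2,413 kg at 4.5%; over-quota: 624 kg at 13.5%.
Pro-rata value split: in-quota = £623,860.54 × 2,413/3,037 = £495,678.46; over-quota = £623,860.54 − £495,678.46 = £128,182.08.
In-quota duty = £495,678.46 × 4.5% = £22,305.53. Over-quota duty = £128,182.08 × 13.5% = £17,304.58.
Line duty = £22,305.53 + £17,304.58 = £39,610.11.
Line 2 (P-522, Lorland, 2,338 units, £391,124.02):
Base rate for P-522 is £2.35/unit.
Origin Lorland qualifies under the Vinania–Lorland agreement and P-522 is covered: preferential rate Free applies instead.
Duty = £391,124.02 × 0% = £0.00.
Line 3 (D-883, Lorland, 862 units, £33,238.72):
Base rate for D-883 is 12%.
Origin Lorland qualifies under the Vinania–Lorland agreement and D-883 is covered: preferential rate Free applies instead.
The additional-duty order on D-883 targets Ulena, not Lorland; it does not apply.
Duty = £33,238.72 × 0% = £0.00.
Total = £39,610.11 + £0.00 + £0.00 = £39,610.11.

£39,610.11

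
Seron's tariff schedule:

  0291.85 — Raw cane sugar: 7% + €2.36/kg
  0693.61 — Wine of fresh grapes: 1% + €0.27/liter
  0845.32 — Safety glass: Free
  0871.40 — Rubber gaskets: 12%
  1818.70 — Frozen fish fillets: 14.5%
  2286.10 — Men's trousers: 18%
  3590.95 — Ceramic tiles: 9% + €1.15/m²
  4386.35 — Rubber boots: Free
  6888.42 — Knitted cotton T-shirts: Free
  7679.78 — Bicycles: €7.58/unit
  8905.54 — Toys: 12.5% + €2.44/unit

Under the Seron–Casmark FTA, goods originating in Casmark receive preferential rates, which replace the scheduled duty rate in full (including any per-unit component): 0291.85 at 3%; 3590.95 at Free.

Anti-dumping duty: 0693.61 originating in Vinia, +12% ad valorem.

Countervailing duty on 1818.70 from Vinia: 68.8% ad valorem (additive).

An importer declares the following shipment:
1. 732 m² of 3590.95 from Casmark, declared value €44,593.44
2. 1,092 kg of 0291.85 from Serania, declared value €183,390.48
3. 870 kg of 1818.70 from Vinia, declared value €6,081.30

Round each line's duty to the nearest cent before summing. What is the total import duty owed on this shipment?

€20,480.17

Line 1 (3590.95, Casmark, 732 m², €44,593.44):
Base rate for 3590.95 is 9% + €1.15/m².
Origin Casmark qualifies under the Seron–Casmark agreement and 3590.95 is covered: preferential rate Free applies instead.
Duty = €44,593.44 × 0% = €0.00.
Line 2 (0291.85, Serania, 1,092 kg, €183,390.48):
Base rate for 0291.85 is 7% + €2.36/kg.
0291.85 has an FTA preferential rate, but origin Serania is not Casmark; base rate stands.
Duty = €183,390.48 × 7% + 1,092 × €2.36 = €15,414.45.
Line 3 (1818.70, Vinia, 870 kg, €6,081.30):
Base rate for 1818.70 is 14.5%.
Additional duty on 1818.70 from Vinia: +68.8%. Applied ad valorem rate: 14.5% + 68.8% = 83.3%.
Duty = €6,081.30 × 83.3% = €5,065.72.
Total = €0.00 + €15,414.45 + €5,065.72 = €20,480.17.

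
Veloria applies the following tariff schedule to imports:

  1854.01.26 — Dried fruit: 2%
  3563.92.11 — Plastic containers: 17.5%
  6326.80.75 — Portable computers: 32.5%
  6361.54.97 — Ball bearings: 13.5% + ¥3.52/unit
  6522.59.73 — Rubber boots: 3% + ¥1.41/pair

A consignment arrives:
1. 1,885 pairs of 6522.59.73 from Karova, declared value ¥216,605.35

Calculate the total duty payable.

Line 1 (6522.59.73, Karova, 1,885 pairs, ¥216,605.35):
Base rate for 6522.59.73 is 3% + ¥1.41/pair.
Duty = ¥216,605.35 × 3% + 1,885 × ¥1.41 = ¥9,156.01.

¥9,156.01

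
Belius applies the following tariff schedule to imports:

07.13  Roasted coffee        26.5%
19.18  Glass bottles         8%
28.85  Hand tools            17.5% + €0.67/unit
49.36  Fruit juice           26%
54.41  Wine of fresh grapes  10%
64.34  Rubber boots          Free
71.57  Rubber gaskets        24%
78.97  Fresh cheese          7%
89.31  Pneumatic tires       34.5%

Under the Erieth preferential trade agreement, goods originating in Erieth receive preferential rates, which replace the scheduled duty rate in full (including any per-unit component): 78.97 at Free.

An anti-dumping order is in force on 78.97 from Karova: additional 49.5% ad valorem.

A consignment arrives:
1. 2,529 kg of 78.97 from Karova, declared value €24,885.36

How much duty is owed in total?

Line 1 (78.97, Karova, 2,529 kg, €24,885.36):
Base rate for 78.97 is 7%.
78.97 has an FTA preferential rate, but origin Karova is not Erieth; base rate stands.
Additional duty on 78.97 from Karova: +49.5%. Applied ad valorem rate: 7% + 49.5% = 56.5%.
Duty = €24,885.36 × 56.5% = €14,060.23.

€14,060.23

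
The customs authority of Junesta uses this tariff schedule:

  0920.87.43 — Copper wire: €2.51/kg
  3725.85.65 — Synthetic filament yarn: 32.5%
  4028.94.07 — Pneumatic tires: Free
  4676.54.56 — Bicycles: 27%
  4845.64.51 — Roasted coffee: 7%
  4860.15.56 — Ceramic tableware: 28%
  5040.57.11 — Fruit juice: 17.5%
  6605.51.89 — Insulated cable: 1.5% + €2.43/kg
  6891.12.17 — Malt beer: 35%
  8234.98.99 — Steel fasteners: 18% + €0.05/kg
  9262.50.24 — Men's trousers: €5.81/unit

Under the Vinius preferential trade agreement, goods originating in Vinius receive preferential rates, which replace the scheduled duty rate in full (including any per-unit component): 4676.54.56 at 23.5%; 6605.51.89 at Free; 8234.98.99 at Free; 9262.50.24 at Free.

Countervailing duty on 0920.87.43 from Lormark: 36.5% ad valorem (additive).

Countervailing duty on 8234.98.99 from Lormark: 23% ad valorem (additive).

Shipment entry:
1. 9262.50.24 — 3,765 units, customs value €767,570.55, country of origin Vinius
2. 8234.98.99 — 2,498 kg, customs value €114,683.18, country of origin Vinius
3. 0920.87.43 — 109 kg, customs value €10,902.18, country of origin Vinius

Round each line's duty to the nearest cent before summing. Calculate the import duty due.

€273.59

Line 1 (9262.50.24, Vinius, 3,765 units, €767,570.55):
Base rate for 9262.50.24 is €5.81/unit.
Origin Vinius qualifies under the Junesta–Vinius agreement and 9262.50.24 is covered: preferential rate Free applies instead.
Duty = €767,570.55 × 0% = €0.00.
Line 2 (8234.98.99, Vinius, 2,498 kg, €114,683.18):
Base rate for 8234.98.99 is 18% + €0.05/kg.
Origin Vinius qualifies under the Junesta–Vinius agreement and 8234.98.99 is covered: preferential rate Free applies instead.
The additional-duty order on 8234.98.99 targets Lormark, not Vinius; it does not apply.
Duty = €114,683.18 × 0% = €0.00.
Line 3 (0920.87.43, Vinius, 109 kg, €10,902.18):
Base rate for 0920.87.43 is €2.51/kg.
Origin Vinius is the FTA partner but 0920.87.43 is not on the preference list; base rate stands.
The additional-duty order on 0920.87.43 targets Lormark, not Vinius; it does not apply.
Duty = 109 × €2.51 = €273.59.
Total = €0.00 + €0.00 + €273.59 = €273.59.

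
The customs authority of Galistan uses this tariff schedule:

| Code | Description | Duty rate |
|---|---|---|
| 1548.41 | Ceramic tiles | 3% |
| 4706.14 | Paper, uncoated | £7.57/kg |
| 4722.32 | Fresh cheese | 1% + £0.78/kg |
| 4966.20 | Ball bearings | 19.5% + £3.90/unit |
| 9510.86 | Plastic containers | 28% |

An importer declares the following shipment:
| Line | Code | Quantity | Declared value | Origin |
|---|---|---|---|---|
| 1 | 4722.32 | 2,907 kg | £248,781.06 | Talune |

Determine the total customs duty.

£4,755.27

Line 1 (4722.32, Talune, 2,907 kg, £248,781.06):
Base rate for 4722.32 is 1% + £0.78/kg.
Duty = £248,781.06 × 1% + 2,907 × £0.78 = £4,755.27.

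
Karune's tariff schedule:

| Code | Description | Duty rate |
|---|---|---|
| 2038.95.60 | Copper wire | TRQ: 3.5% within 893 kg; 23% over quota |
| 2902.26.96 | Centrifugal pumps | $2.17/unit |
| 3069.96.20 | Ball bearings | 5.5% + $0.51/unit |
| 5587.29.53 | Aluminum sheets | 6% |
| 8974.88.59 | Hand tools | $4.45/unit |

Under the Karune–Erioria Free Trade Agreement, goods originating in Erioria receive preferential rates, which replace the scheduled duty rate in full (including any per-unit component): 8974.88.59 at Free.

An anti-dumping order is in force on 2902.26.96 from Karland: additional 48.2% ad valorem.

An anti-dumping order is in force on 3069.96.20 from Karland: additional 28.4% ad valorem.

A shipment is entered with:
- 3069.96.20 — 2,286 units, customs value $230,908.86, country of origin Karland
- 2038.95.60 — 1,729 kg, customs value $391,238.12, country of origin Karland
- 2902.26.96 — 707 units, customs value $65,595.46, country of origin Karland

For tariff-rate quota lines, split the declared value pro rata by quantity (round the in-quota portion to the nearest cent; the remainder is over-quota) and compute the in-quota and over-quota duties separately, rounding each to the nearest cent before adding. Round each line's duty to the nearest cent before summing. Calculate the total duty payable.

Line 1 (3069.96.20, Karland, 2,286 units, $230,908.86):
Base rate for 3069.96.20 is 5.5% + $0.51/unit.
Additional duty on 3069.96.20 from Karland: +28.4%. Applied ad valorem rate: 5.5% + 28.4% = 33.9%.
Duty = $230,908.86 × 33.9% + 2,286 × $0.51 = $79,443.96.
Line 2 (2038.95.60, Karland, 1,729 kg, $391,238.12):
Code 2038.95.60 is under a tariff-rate quota (threshold 893 kg). In-quota: 893 kg at 3.5%; over-quota: 836 kg at 23%.
Pro-rata value split: in-quota = $391,238.12 × 893/1,729 = $202,068.04; over-quota = $391,238.12 − $202,068.04 = $189,170.08.
In-quota duty = $202,068.04 × 3.5% = $7,072.38. Over-quota duty = $189,170.08 × 23% = $43,509.12.
Line duty = $7,072.38 + $43,509.12 = $50,581.50.
Line 3 (2902.26.96, Karland, 707 units, $65,595.46):
Base rate for 2902.26.96 is $2.17/unit.
Additional duty on 2902.26.96 from Karland: +48.2% ad valorem. Applied ad valorem rate = 48.2%.
Duty = $65,595.46 × 48.2% + 707 × $2.17 = $33,151.20.
Total = $79,443.96 + $50,581.50 + $33,151.20 = $163,176.66.

$163,176.66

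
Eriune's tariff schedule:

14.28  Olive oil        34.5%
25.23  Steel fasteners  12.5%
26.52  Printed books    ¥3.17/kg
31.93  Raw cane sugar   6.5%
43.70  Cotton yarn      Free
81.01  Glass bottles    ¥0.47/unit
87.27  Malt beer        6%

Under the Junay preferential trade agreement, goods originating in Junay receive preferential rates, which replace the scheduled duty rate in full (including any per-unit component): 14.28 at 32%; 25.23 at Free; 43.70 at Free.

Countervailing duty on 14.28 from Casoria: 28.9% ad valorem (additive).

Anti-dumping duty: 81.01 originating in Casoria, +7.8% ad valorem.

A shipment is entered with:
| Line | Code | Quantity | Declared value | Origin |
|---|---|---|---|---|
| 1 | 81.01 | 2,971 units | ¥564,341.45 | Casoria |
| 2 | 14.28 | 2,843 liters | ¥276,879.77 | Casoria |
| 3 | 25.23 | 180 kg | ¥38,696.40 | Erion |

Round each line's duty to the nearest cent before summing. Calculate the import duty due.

¥225,793.82

Line 1 (81.01, Casoria, 2,971 units, ¥564,341.45):
Base rate for 81.01 is ¥0.47/unit.
Additional duty on 81.01 from Casoria: +7.8% ad valorem. Applied ad valorem rate = 7.8%.
Duty = ¥564,341.45 × 7.8% + 2,971 × ¥0.47 = ¥45,415.00.
Line 2 (14.28, Casoria, 2,843 liters, ¥276,879.77):
Base rate for 14.28 is 34.5%.
14.28 has an FTA preferential rate, but origin Casoria is not Junay; base rate stands.
Additional duty on 14.28 from Casoria: +28.9%. Applied ad valorem rate: 34.5% + 28.9% = 63.4%.
Duty = ¥276,879.77 × 63.4% = ¥175,541.77.
Line 3 (25.23, Erion, 180 kg, ¥38,696.40):
Base rate for 25.23 is 12.5%.
25.23 has an FTA preferential rate, but origin Erion is not Junay; base rate stands.
Duty = ¥38,696.40 × 12.5% = ¥4,837.05.
Total = ¥45,415.00 + ¥175,541.77 + ¥4,837.05 = ¥225,793.82.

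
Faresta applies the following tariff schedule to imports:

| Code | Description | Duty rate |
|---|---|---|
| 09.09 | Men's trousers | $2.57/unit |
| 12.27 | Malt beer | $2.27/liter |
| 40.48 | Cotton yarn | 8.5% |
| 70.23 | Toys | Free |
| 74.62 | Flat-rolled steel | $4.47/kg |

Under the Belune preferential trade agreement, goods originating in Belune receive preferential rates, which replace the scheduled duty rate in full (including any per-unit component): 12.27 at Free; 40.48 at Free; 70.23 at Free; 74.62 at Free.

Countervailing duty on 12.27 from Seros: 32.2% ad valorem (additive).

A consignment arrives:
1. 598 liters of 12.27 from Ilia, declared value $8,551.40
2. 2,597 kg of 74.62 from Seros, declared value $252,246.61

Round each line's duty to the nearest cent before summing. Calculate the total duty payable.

$12,966.05

Line 1 (12.27, Ilia, 598 liters, $8,551.40):
Base rate for 12.27 is $2.27/liter.
12.27 has an FTA preferential rate, but origin Ilia is not Belune; base rate stands.
The additional-duty order on 12.27 targets Seros, not Ilia; it does not apply.
Duty = 598 × $2.27 = $1,357.46.
Line 2 (74.62, Seros, 2,597 kg, $252,246.61):
Base rate for 74.62 is $4.47/kg.
74.62 has an FTA preferential rate, but origin Seros is not Belune; base rate stands.
Duty = 2,597 × $4.47 = $11,608.59.
Total = $1,357.46 + $11,608.59 = $12,966.05.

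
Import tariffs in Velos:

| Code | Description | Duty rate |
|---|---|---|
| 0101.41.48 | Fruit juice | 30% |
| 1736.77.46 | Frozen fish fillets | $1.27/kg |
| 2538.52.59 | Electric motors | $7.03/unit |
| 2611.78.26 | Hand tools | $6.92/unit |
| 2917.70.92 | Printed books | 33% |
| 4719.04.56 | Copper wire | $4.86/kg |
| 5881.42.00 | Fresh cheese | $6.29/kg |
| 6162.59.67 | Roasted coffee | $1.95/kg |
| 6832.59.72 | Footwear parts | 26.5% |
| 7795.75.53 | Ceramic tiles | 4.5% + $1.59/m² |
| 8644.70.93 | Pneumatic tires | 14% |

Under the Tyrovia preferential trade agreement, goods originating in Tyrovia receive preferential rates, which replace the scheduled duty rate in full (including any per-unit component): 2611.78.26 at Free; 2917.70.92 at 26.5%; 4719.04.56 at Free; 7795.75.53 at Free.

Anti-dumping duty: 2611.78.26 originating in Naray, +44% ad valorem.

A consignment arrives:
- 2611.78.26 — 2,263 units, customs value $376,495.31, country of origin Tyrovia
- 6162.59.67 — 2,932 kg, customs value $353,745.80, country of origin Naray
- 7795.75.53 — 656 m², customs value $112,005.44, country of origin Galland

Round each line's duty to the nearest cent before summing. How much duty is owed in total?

Line 1 (2611.78.26, Tyrovia, 2,263 units, $376,495.31):
Base rate for 2611.78.26 is $6.92/unit.
Origin Tyrovia qualifies under the Velos–Tyrovia agreement and 2611.78.26 is covered: preferential rate Free applies instead.
The additional-duty order on 2611.78.26 targets Naray, not Tyrovia; it does not apply.
Duty = $376,495.31 × 0% = $0.00.
Line 2 (6162.59.67, Naray, 2,932 kg, $353,745.80):
Base rate for 6162.59.67 is $1.95/kg.
Duty = 2,932 × $1.95 = $5,717.40.
Line 3 (7795.75.53, Galland, 656 m², $112,005.44):
Base rate for 7795.75.53 is 4.5% + $1.59/m².
7795.75.53 has an FTA preferential rate, but origin Galland is not Tyrovia; base rate stands.
Duty = $112,005.44 × 4.5% + 656 × $1.59 = $6,083.28.
Total = $0.00 + $5,717.40 + $6,083.28 = $11,800.68.

$11,800.68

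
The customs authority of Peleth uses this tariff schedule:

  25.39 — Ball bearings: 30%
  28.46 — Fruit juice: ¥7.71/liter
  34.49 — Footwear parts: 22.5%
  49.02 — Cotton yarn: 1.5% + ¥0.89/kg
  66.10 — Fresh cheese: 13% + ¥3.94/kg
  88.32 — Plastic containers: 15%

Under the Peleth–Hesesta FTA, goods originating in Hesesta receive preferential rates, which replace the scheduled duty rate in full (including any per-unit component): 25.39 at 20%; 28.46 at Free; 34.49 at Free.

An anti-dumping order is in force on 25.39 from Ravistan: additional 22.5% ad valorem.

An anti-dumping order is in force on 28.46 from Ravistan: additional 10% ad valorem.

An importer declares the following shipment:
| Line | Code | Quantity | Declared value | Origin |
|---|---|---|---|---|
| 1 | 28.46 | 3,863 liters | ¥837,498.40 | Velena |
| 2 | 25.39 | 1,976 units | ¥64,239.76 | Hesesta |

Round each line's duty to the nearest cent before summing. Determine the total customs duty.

¥42,631.68

Line 1 (28.46, Velena, 3,863 liters, ¥837,498.40):
Base rate for 28.46 is ¥7.71/liter.
28.46 has an FTA preferential rate, but origin Velena is not Hesesta; base rate stands.
The additional-duty order on 28.46 targets Ravistan, not Velena; it does not apply.
Duty = 3,863 × ¥7.71 = ¥29,783.73.
Line 2 (25.39, Hesesta, 1,976 units, ¥64,239.76):
Base rate for 25.39 is 30%.
Origin Hesesta qualifies under the Peleth–Hesesta agreement and 25.39 is covered: preferential rate 20% applies instead.
The additional-duty order on 25.39 targets Ravistan, not Hesesta; it does not apply.
Duty = ¥64,239.76 × 20% = ¥12,847.95.
Total = ¥29,783.73 + ¥12,847.95 = ¥42,631.68.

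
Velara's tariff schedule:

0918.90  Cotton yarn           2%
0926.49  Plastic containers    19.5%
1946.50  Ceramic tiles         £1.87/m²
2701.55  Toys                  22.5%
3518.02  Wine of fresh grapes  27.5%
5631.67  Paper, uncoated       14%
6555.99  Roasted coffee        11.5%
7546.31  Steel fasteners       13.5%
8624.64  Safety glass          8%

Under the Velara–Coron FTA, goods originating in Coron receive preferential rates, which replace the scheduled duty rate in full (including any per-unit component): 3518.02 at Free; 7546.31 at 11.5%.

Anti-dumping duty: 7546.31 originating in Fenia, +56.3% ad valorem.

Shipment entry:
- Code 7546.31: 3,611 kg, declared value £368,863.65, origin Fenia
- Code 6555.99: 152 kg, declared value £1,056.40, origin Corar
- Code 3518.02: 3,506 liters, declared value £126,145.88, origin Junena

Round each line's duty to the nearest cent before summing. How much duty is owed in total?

£292,278.44

Line 1 (7546.31, Fenia, 3,611 kg, £368,863.65):
Base rate for 7546.31 is 13.5%.
7546.31 has an FTA preferential rate, but origin Fenia is not Coron; base rate stands.
Additional duty on 7546.31 from Fenia: +56.3%. Applied ad valorem rate: 13.5% + 56.3% = 69.8%.
Duty = £368,863.65 × 69.8% = £257,466.83.
Line 2 (6555.99, Corar, 152 kg, £1,056.40):
Base rate for 6555.99 is 11.5%.
Duty = £1,056.40 × 11.5% = £121.49.
Line 3 (3518.02, Junena, 3,506 liters, £126,145.88):
Base rate for 3518.02 is 27.5%.
3518.02 has an FTA preferential rate, but origin Junena is not Coron; base rate stands.
Duty = £126,145.88 × 27.5% = £34,690.12.
Total = £257,466.83 + £121.49 + £34,690.12 = £292,278.44.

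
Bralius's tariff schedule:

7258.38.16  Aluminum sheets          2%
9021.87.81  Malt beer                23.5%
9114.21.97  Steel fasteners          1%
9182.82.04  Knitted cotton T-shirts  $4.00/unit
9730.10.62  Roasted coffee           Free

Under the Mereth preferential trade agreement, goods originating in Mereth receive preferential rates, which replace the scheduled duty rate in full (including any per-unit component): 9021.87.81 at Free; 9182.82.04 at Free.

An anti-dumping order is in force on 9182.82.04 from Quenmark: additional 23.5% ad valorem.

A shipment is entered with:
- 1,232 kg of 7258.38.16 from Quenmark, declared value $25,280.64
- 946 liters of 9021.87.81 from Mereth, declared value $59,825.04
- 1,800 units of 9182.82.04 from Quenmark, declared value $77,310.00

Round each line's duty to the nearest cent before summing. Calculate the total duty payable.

Line 1 (7258.38.16, Quenmark, 1,232 kg, $25,280.64):
Base rate for 7258.38.16 is 2%.
Duty = $25,280.64 × 2% = $505.61.
Line 2 (9021.87.81, Mereth, 946 liters, $59,825.04):
Base rate for 9021.87.81 is 23.5%.
Origin Mereth qualifies under the Bralius–Mereth agreement and 9021.87.81 is covered: preferential rate Free applies instead.
Duty = $59,825.04 × 0% = $0.00.
Line 3 (9182.82.04, Quenmark, 1,800 units, $77,310.00):
Base rate for 9182.82.04 is $4.00/unit.
9182.82.04 has an FTA preferential rate, but origin Quenmark is not Mereth; base rate stands.
Additional duty on 9182.82.04 from Quenmark: +23.5% ad valorem. Applied ad valorem rate = 23.5%.
Duty = $77,310.00 × 23.5% + 1,800 × $4.00 = $25,367.85.
Total = $505.61 + $0.00 + $25,367.85 = $25,873.46.

$25,873.46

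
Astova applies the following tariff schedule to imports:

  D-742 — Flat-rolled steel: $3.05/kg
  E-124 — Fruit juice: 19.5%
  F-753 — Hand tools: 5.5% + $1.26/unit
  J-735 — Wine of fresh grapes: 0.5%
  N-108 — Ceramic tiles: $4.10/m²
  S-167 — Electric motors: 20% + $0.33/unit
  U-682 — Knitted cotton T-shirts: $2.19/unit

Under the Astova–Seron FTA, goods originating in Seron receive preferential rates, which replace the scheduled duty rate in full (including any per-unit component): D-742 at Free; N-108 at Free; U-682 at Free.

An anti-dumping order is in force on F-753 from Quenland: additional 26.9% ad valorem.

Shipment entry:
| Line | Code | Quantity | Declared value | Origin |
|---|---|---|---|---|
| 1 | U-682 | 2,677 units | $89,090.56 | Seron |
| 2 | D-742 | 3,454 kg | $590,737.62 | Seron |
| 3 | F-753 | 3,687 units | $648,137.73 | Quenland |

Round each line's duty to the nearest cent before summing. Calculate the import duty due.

Line 1 (U-682, Seron, 2,677 units, $89,090.56):
Base rate for U-682 is $2.19/unit.
Origin Seron qualifies under the Astova–Seron agreement and U-682 is covered: preferential rate Free applies instead.
Duty = $89,090.56 × 0% = $0.00.
Line 2 (D-742, Seron, 3,454 kg, $590,737.62):
Base rate for D-742 is $3.05/kg.
Origin Seron qualifies under the Astova–Seron agreement and D-742 is covered: preferential rate Free applies instead.
Duty = $590,737.62 × 0% = $0.00.
Line 3 (F-753, Quenland, 3,687 units, $648,137.73):
Base rate for F-753 is 5.5% + $1.26/unit.
Additional duty on F-753 from Quenland: +26.9%. Applied ad valorem rate: 5.5% + 26.9% = 32.4%.
Duty = $648,137.73 × 32.4% + 3,687 × $1.26 = $214,642.24.
Total = $0.00 + $0.00 + $214,642.24 = $214,642.24.

$214,642.24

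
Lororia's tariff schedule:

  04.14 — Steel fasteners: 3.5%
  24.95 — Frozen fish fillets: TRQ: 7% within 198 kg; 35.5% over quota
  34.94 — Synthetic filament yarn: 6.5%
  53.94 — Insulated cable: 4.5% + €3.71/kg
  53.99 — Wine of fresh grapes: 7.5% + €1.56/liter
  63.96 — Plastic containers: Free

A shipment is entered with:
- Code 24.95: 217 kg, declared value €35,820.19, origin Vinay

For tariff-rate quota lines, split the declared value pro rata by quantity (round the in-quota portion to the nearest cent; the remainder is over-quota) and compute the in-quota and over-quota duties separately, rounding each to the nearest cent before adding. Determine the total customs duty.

Line 1 (24.95, Vinay, 217 kg, €35,820.19):
Code 24.95 is under a tariff-rate quota (threshold 198 kg). In-quota: 198 kg at 7%; over-quota: 19 kg at 35.5%.
Pro-rata value split: in-quota = €35,820.19 × 198/217 = €32,683.86; over-quota = €35,820.19 − €32,683.86 = €3,136.33.
In-quota duty = €32,683.86 × 7% = €2,287.87. Over-quota duty = €3,136.33 × 35.5% = €1,113.40.
Line duty = €2,287.87 + €1,113.40 = €3,401.27.

€3,401.27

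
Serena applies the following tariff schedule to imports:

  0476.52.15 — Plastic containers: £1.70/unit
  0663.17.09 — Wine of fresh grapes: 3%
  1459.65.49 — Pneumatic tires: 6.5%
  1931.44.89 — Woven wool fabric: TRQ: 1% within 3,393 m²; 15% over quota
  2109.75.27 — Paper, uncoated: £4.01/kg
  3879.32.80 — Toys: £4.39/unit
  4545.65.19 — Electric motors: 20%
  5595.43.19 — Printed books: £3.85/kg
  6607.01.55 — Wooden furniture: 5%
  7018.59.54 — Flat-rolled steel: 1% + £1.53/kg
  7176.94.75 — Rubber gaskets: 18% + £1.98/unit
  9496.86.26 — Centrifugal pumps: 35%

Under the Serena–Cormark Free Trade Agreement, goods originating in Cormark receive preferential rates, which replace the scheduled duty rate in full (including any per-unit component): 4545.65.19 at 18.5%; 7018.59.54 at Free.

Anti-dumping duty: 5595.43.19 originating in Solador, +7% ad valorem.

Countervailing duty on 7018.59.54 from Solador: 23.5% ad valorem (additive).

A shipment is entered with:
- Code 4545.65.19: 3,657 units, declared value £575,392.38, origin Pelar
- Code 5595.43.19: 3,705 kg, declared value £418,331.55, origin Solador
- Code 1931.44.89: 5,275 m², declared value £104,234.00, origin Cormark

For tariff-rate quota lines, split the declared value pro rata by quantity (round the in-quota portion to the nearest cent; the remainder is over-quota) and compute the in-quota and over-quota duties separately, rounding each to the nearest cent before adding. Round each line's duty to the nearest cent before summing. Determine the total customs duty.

£164,874.65

Line 1 (4545.65.19, Pelar, 3,657 units, £575,392.38):
Base rate for 4545.65.19 is 20%.
4545.65.19 has an FTA preferential rate, but origin Pelar is not Cormark; base rate stands.
Duty = £575,392.38 × 20% = £115,078.48.
Line 2 (5595.43.19, Solador, 3,705 kg, £418,331.55):
Base rate for 5595.43.19 is £3.85/kg.
Additional duty on 5595.43.19 from Solador: +7% ad valorem. Applied ad valorem rate = 7%.
Duty = £418,331.55 × 7% + 3,705 × £3.85 = £43,547.46.
Line 3 (1931.44.89, Cormark, 5,275 m², £104,234.00):
Code 1931.44.89 is under a tariff-rate quota (threshold 3,393 m²). In-quota: 3,393 m² at 1%; over-quota: 1,882 m² at 15%.
Pro-rata value split: in-quota = £104,234.00 × 3,393/5,275 = £67,045.68; over-quota = £104,234.00 − £67,045.68 = £37,188.32.
In-quota duty = £67,045.68 × 1% = £670.46. Over-quota duty = £37,188.32 × 15% = £5,578.25.
Line duty = £670.46 + £5,578.25 = £6,248.71.
Total = £115,078.48 + £43,547.46 + £6,248.71 = £164,874.65.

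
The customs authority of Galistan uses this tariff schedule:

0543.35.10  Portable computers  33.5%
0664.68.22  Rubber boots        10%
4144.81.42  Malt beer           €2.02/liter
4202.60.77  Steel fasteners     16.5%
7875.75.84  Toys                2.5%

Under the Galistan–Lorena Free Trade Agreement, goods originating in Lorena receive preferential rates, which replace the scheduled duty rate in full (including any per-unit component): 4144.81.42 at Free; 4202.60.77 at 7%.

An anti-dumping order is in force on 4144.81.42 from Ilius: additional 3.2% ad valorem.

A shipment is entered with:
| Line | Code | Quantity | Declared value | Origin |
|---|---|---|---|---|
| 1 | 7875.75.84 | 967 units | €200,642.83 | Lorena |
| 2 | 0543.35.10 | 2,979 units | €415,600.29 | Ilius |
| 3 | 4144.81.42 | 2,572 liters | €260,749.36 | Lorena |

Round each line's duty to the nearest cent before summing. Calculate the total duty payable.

€144,242.17

Line 1 (7875.75.84, Lorena, 967 units, €200,642.83):
Base rate for 7875.75.84 is 2.5%.
Origin Lorena is the FTA partner but 7875.75.84 is not on the preference list; base rate stands.
Duty = €200,642.83 × 2.5% = €5,016.07.
Line 2 (0543.35.10, Ilius, 2,979 units, €415,600.29):
Base rate for 0543.35.10 is 33.5%.
Duty = €415,600.29 × 33.5% = €139,226.10.
Line 3 (4144.81.42, Lorena, 2,572 liters, €260,749.36):
Base rate for 4144.81.42 is €2.02/liter.
Origin Lorena qualifies under the Galistan–Lorena agreement and 4144.81.42 is covered: preferential rate Free applies instead.
The additional-duty order on 4144.81.42 targets Ilius, not Lorena; it does not apply.
Duty = €260,749.36 × 0% = €0.00.
Total = €5,016.07 + €139,226.10 + €0.00 = €144,242.17.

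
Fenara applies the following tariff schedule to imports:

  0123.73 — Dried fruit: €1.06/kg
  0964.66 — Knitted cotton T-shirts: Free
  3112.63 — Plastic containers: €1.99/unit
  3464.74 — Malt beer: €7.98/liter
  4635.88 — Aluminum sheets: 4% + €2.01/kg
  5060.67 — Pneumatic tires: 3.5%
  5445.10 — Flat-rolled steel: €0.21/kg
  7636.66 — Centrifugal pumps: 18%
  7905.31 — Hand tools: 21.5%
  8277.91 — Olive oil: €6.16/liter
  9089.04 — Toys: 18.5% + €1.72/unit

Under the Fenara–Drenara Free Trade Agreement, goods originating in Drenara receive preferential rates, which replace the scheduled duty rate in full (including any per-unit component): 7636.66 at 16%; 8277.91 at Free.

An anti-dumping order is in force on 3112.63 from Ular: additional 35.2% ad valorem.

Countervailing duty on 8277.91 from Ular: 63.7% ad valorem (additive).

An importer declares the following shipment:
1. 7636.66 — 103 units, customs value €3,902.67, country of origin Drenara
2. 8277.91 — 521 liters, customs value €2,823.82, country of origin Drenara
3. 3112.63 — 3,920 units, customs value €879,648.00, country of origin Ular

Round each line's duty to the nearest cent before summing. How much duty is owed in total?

Line 1 (7636.66, Drenara, 103 units, €3,902.67):
Base rate for 7636.66 is 18%.
Origin Drenara qualifies under the Fenara–Drenara agreement and 7636.66 is covered: preferential rate 16% applies instead.
Duty = €3,902.67 × 16% = €624.43.
Line 2 (8277.91, Drenara, 521 liters, €2,823.82):
Base rate for 8277.91 is €6.16/liter.
Origin Drenara qualifies under the Fenara–Drenara agreement and 8277.91 is covered: preferential rate Free applies instead.
The additional-duty order on 8277.91 targets Ular, not Drenara; it does not apply.
Duty = €2,823.82 × 0% = €0.00.
Line 3 (3112.63, Ular, 3,920 units, €879,648.00):
Base rate for 3112.63 is €1.99/unit.
Additional duty on 3112.63 from Ular: +35.2% ad valorem. Applied ad valorem rate = 35.2%.
Duty = €879,648.00 × 35.2% + 3,920 × €1.99 = €317,436.90.
Total = €624.43 + €0.00 + €317,436.90 = €318,061.33.

€318,061.33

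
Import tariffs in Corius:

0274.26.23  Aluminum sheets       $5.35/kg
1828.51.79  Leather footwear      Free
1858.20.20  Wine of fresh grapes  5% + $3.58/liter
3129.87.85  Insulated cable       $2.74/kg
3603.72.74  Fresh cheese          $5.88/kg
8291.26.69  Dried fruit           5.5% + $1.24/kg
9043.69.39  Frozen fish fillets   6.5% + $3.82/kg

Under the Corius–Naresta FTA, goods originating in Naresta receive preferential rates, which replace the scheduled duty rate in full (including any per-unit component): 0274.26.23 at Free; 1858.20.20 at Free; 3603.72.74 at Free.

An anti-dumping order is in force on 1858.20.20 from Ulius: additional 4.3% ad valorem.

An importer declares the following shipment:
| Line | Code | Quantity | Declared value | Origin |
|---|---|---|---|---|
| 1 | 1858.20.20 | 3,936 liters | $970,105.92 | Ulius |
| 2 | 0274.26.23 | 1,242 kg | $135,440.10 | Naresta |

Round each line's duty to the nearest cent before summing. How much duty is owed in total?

Line 1 (1858.20.20, Ulius, 3,936 liters, $970,105.92):
Base rate for 1858.20.20 is 5% + $3.58/liter.
1858.20.20 has an FTA preferential rate, but origin Ulius is not Naresta; base rate stands.
Additional duty on 1858.20.20 from Ulius: +4.3%. Applied ad valorem rate: 5% + 4.3% = 9.3%.
Duty = $970,105.92 × 9.3% + 3,936 × $3.58 = $104,310.73.
Line 2 (0274.26.23, Naresta, 1,242 kg, $135,440.10):
Base rate for 0274.26.23 is $5.35/kg.
Origin Naresta qualifies under the Corius–Naresta agreement and 0274.26.23 is covered: preferential rate Free applies instead.
Duty = $135,440.10 × 0% = $0.00.
Total = $104,310.73 + $0.00 = $104,310.73.

$104,310.73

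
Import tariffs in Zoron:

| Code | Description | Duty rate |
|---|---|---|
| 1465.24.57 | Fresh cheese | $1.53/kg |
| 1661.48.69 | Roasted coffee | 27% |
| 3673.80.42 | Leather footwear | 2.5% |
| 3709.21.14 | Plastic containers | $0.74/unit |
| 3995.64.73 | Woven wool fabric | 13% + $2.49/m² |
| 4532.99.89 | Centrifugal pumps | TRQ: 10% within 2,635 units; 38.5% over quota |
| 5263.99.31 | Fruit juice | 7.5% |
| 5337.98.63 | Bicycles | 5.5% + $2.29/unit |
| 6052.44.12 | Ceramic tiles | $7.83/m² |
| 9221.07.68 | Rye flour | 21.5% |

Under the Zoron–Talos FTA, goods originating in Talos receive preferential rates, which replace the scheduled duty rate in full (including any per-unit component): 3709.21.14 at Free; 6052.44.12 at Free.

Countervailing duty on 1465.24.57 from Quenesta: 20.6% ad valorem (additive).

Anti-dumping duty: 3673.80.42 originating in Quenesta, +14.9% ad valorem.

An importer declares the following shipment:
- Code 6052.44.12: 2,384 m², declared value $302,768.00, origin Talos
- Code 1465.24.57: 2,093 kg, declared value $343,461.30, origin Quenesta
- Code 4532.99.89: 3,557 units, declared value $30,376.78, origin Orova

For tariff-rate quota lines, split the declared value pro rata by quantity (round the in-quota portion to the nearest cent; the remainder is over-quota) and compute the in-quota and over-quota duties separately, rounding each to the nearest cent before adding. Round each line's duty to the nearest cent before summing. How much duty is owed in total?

$79,237.05

Line 1 (6052.44.12, Talos, 2,384 m², $302,768.00):
Base rate for 6052.44.12 is $7.83/m².
Origin Talos qualifies under the Zoron–Talos agreement and 6052.44.12 is covered: preferential rate Free applies instead.
Duty = $302,768.00 × 0% = $0.00.
Line 2 (1465.24.57, Quenesta, 2,093 kg, $343,461.30):
Base rate for 1465.24.57 is $1.53/kg.
Additional duty on 1465.24.57 from Quenesta: +20.6% ad valorem. Applied ad valorem rate = 20.6%.
Duty = $343,461.30 × 20.6% + 2,093 × $1.53 = $73,955.32.
Line 3 (4532.99.89, Orova, 3,557 units, $30,376.78):
Code 4532.99.89 is under a tariff-rate quota (threshold 2,635 units). In-quota: 2,635 units at 10%; over-quota: 922 units at 38.5%.
Pro-rata value split: in-quota = $30,376.78 × 2,635/3,557 = $22,502.90; over-quota = $30,376.78 − $22,502.90 = $7,873.88.
In-quota duty = $22,502.90 × 10% = $2,250.29. Over-quota duty = $7,873.88 × 38.5% = $3,031.44.
Line duty = $2,250.29 + $3,031.44 = $5,281.73.
Total = $0.00 + $73,955.32 + $5,281.73 = $79,237.05.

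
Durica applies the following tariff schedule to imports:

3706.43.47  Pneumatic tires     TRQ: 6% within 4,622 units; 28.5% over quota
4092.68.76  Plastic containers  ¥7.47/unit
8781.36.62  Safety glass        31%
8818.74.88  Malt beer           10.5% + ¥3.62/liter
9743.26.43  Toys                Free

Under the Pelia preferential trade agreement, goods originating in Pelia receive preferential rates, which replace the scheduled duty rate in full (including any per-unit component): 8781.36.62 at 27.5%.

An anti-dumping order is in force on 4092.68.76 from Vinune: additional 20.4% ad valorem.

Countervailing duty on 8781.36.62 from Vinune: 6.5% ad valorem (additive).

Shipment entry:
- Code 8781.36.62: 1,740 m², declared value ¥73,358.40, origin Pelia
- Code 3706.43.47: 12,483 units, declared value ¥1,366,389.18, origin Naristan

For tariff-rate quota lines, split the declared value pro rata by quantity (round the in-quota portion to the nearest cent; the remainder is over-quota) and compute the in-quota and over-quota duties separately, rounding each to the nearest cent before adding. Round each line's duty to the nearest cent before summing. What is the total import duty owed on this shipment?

¥295,761.55

Line 1 (8781.36.62, Pelia, 1,740 m², ¥73,358.40):
Base rate for 8781.36.62 is 31%.
Origin Pelia qualifies under the Durica–Pelia agreement and 8781.36.62 is covered: preferential rate 27.5% applies instead.
The additional-duty order on 8781.36.62 targets Vinune, not Pelia; it does not apply.
Duty = ¥73,358.40 × 27.5% = ¥20,173.56.
Line 2 (3706.43.47, Naristan, 12,483 units, ¥1,366,389.18):
Code 3706.43.47 is under a tariff-rate quota (threshold 4,622 units). In-quota: 4,622 units at 6%; over-quota: 7,861 units at 28.5%.
Pro-rata value split: in-quota = ¥1,366,389.18 × 4,622/12,483 = ¥505,924.12; over-quota = ¥1,366,389.18 − ¥505,924.12 = ¥860,465.06.
In-quota duty = ¥505,924.12 × 6% = ¥30,355.45. Over-quota duty = ¥860,465.06 × 28.5% = ¥245,232.54.
Line duty = ¥30,355.45 + ¥245,232.54 = ¥275,587.99.
Total = ¥20,173.56 + ¥275,587.99 = ¥295,761.55.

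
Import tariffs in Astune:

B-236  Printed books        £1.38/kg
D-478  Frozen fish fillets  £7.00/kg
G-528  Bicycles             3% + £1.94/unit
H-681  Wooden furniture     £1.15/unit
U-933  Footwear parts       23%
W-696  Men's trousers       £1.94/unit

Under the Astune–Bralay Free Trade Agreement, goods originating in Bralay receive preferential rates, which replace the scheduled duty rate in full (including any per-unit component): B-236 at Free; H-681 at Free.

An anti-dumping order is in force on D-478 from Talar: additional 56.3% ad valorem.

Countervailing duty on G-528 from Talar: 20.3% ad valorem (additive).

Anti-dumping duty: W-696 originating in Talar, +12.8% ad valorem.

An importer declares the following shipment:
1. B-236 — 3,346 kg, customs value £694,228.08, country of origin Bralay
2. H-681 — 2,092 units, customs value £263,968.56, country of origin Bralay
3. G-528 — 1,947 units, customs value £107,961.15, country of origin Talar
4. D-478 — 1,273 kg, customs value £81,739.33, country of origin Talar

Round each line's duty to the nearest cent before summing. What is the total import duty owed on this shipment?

£83,862.37

Line 1 (B-236, Bralay, 3,346 kg, £694,228.08):
Base rate for B-236 is £1.38/kg.
Origin Bralay qualifies under the Astune–Bralay agreement and B-236 is covered: preferential rate Free applies instead.
Duty = £694,228.08 × 0% = £0.00.
Line 2 (H-681, Bralay, 2,092 units, £263,968.56):
Base rate for H-681 is £1.15/unit.
Origin Bralay qualifies under the Astune–Bralay agreement and H-681 is covered: preferential rate Free applies instead.
Duty = £263,968.56 × 0% = £0.00.
Line 3 (G-528, Talar, 1,947 units, £107,961.15):
Base rate for G-528 is 3% + £1.94/unit.
Additional duty on G-528 from Talar: +20.3%. Applied ad valorem rate: 3% + 20.3% = 23.3%.
Duty = £107,961.15 × 23.3% + 1,947 × £1.94 = £28,932.13.
Line 4 (D-478, Talar, 1,273 kg, £81,739.33):
Base rate for D-478 is £7.00/kg.
Additional duty on D-478 from Talar: +56.3% ad valorem. Applied ad valorem rate = 56.3%.
Duty = £81,739.33 × 56.3% + 1,273 × £7.00 = £54,930.24.
Total = £0.00 + £0.00 + £28,932.13 + £54,930.24 = £83,862.37.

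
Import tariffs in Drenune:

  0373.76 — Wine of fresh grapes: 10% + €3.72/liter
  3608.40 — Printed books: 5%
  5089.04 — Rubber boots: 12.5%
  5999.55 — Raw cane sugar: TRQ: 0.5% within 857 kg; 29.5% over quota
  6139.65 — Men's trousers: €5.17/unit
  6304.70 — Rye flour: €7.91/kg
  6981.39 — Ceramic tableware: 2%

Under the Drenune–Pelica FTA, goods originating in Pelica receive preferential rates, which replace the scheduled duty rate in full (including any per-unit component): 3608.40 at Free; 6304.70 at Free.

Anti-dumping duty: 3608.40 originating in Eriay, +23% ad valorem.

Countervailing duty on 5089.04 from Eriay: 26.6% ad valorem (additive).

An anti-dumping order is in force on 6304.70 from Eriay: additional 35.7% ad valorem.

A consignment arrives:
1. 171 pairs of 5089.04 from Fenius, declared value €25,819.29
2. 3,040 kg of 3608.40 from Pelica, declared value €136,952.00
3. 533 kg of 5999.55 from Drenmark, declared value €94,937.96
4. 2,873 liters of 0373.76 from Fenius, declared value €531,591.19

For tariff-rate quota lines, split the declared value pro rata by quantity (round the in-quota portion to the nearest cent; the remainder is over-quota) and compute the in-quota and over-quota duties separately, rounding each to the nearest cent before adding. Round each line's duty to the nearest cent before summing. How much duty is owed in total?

Line 1 (5089.04, Fenius, 171 pairs, €25,819.29):
Base rate for 5089.04 is 12.5%.
The additional-duty order on 5089.04 targets Eriay, not Fenius; it does not apply.
Duty = €25,819.29 × 12.5% = €3,227.41.
Line 2 (3608.40, Pelica, 3,040 kg, €136,952.00):
Base rate for 3608.40 is 5%.
Origin Pelica qualifies under the Drenune–Pelica agreement and 3608.40 is covered: preferential rate Free applies instead.
The additional-duty order on 3608.40 targets Eriay, not Pelica; it does not apply.
Duty = €136,952.00 × 0% = €0.00.
Line 3 (5999.55, Drenmark, 533 kg, €94,937.96):
Code 5999.55 is under a tariff-rate quota (threshold 857 kg). Quantity 533 kg is within the quota, so the in-quota rate 0.5% applies to the full value.
Duty = €94,937.96 × 0.5% = €474.69.
Line 4 (0373.76, Fenius, 2,873 liters, €531,591.19):
Base rate for 0373.76 is 10% + €3.72/liter.
Duty = €531,591.19 × 10% + 2,873 × €3.72 = €63,846.68.
Total = €3,227.41 + €0.00 + €474.69 + €63,846.68 = €67,548.78.

€67,548.78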